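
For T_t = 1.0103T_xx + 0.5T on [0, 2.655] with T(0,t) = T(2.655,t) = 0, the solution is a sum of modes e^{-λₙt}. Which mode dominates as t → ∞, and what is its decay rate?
Eigenvalues: λₙ = 1.0103n²π²/2.655² - 0.5.
First three modes:
  n=1: λ₁ = 1.0103π²/2.655² - 0.5 ≈ 0.915
  n=2: λ₂ = 4.0412π²/2.655² - 0.5 ≈ 5.158
  n=3: λ₃ = 9.0927π²/2.655² - 0.5 ≈ 12.231
Since 1.0103π²/2.655² ≈ 1.415 > 0.5, all λₙ > 0.
The n=1 mode decays slowest → dominates as t → ∞.
Asymptotic: T ~ c₁ sin(πx/2.655) e^{-λ₁t} with decay rate λ₁ ≈ 0.915.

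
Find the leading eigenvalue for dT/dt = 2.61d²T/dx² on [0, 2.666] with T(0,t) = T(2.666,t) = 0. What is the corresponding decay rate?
Eigenvalues: λₙ = 2.61n²π²/2.666².
First three modes:
  n=1: λ₁ = 2.61π²/2.666² ≈ 3.624
  n=2: λ₂ = 10.44π²/2.666² ≈ 14.497 (4× faster decay)
  n=3: λ₃ = 23.49π²/2.666² ≈ 32.618 (9× faster decay)
As t → ∞, higher modes decay exponentially faster. The n=1 mode dominates: T ~ c₁ sin(πx/2.666) e^{-λ₁t}.
Decay rate: λ₁ = 2.61π²/2.666² ≈ 3.624.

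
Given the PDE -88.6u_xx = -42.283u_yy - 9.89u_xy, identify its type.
Rewriting in standard form: -88.6u_xx + 9.89u_xy + 42.283u_yy = 0. The second-order coefficients are A = -88.6, B = 9.89, C = 42.283. Since B² - 4AC = 15082.9073 > 0, this is a hyperbolic PDE.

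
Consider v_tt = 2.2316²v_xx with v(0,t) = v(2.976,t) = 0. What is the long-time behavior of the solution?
As t → ∞, v oscillates (no decay). Energy is conserved; the solution oscillates indefinitely as standing waves.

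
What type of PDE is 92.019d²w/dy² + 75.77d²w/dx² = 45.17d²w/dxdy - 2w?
Rewriting in standard form: 75.77d²w/dx² - 45.17d²w/dxdy + 92.019d²w/dy² + 2w = 0. With A = 75.77, B = -45.17, C = 92.019, the discriminant is -25848.78962. This is an elliptic PDE.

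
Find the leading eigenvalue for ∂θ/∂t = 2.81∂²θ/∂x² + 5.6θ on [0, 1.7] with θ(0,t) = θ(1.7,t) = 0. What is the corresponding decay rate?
Eigenvalues: λₙ = 2.81n²π²/1.7² - 5.6.
First three modes:
  n=1: λ₁ = 2.81π²/1.7² - 5.6 ≈ 3.996
  n=2: λ₂ = 11.24π²/1.7² - 5.6 ≈ 32.786
  n=3: λ₃ = 25.29π²/1.7² - 5.6 ≈ 80.768
Since 2.81π²/1.7² ≈ 9.596 > 5.6, all λₙ > 0.
The n=1 mode decays slowest → dominates as t → ∞.
Asymptotic: θ ~ c₁ sin(πx/1.7) e^{-λ₁t} with decay rate λ₁ ≈ 3.996.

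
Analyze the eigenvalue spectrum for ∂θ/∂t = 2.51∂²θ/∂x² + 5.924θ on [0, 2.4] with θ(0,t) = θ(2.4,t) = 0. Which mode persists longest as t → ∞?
Eigenvalues: λₙ = 2.51n²π²/2.4² - 5.924.
First three modes:
  n=1: λ₁ = 2.51π²/2.4² - 5.924 ≈ -1.623
  n=2: λ₂ = 10.04π²/2.4² - 5.924 ≈ 11.279
  n=3: λ₃ = 22.59π²/2.4² - 5.924 ≈ 32.783
Since 2.51π²/2.4² ≈ 4.301 < 5.924, λ₁ < 0.
The n=1 mode grows fastest (−λₙ is largest for n=1) → dominates.
Asymptotic: θ ~ c₁ sin(πx/2.4) e^{1.623t} (exponential growth at rate −λ₁ ≈ 1.623).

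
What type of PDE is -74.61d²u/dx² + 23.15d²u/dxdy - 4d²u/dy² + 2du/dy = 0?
With A = -74.61, B = 23.15, C = -4, the discriminant is -657.8375. This is an elliptic PDE.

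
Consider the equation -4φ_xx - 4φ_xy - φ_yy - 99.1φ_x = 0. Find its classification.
Parabolic. (A = -4, B = -4, C = -1 gives B² - 4AC = 0.)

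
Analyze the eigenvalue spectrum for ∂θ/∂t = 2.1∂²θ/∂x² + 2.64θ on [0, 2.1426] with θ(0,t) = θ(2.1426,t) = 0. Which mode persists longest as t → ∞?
Eigenvalues: λₙ = 2.1n²π²/2.1426² - 2.64.
First three modes:
  n=1: λ₁ = 2.1π²/2.1426² - 2.64 ≈ 1.875
  n=2: λ₂ = 8.4π²/2.1426² - 2.64 ≈ 15.419
  n=3: λ₃ = 18.9π²/2.1426² - 2.64 ≈ 37.993
Since 2.1π²/2.1426² ≈ 4.515 > 2.64, all λₙ > 0.
The n=1 mode decays slowest → dominates as t → ∞.
Asymptotic: θ ~ c₁ sin(πx/2.1426) e^{-λ₁t} with decay rate λ₁ ≈ 1.875.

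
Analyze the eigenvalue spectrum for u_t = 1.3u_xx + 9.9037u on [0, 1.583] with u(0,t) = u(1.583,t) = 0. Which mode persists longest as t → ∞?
Eigenvalues: λₙ = 1.3n²π²/1.583² - 9.9037.
First three modes:
  n=1: λ₁ = 1.3π²/1.583² - 9.9037 ≈ -4.784
  n=2: λ₂ = 5.2π²/1.583² - 9.9037 ≈ 10.577
  n=3: λ₃ = 11.7π²/1.583² - 9.9037 ≈ 36.177
Since 1.3π²/1.583² ≈ 5.12 < 9.9037, λ₁ < 0.
The n=1 mode grows fastest (−λₙ is largest for n=1) → dominates.
Asymptotic: u ~ c₁ sin(πx/1.583) e^{4.784t} (exponential growth at rate −λ₁ ≈ 4.784).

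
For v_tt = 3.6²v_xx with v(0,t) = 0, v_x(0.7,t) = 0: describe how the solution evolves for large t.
v oscillates (no decay). Energy is conserved; the solution oscillates indefinitely as standing waves.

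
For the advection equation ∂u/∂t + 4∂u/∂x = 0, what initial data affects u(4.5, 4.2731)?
A single point: x = -12.5924. The characteristic through (4.5, 4.2731) is x - 4t = const, so x = 4.5 - 4·4.2731 = -12.5924.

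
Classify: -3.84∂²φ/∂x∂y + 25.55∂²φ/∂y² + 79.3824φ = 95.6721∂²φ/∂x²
Rewriting in standard form: -95.6721∂²φ/∂x² - 3.84∂²φ/∂x∂y + 25.55∂²φ/∂y² + 79.3824φ = 0. Hyperbolic (discriminant = 9792.43422).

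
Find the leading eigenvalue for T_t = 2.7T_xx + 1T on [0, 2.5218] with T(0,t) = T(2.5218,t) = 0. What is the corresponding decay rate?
Eigenvalues: λₙ = 2.7n²π²/2.5218² - 1.
First three modes:
  n=1: λ₁ = 2.7π²/2.5218² - 1 ≈ 3.19
  n=2: λ₂ = 10.8π²/2.5218² - 1 ≈ 15.761
  n=3: λ₃ = 24.3π²/2.5218² - 1 ≈ 36.712
Since 2.7π²/2.5218² ≈ 4.19 > 1, all λₙ > 0.
The n=1 mode decays slowest → dominates as t → ∞.
Asymptotic: T ~ c₁ sin(πx/2.5218) e^{-λ₁t} with decay rate λ₁ ≈ 3.19.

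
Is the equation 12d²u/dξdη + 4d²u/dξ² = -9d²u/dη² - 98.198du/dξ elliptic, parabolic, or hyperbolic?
Rewriting in standard form: 4d²u/dξ² + 12d²u/dξdη + 9d²u/dη² + 98.198du/dξ = 0. Computing B² - 4AC with A = 4, B = 12, C = 9: discriminant = 0 (zero). Answer: parabolic.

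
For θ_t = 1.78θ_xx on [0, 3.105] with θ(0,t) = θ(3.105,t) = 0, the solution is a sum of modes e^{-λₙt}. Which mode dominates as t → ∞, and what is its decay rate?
Eigenvalues: λₙ = 1.78n²π²/3.105².
First three modes:
  n=1: λ₁ = 1.78π²/3.105² ≈ 1.822
  n=2: λ₂ = 7.12π²/3.105² ≈ 7.289 (4× faster decay)
  n=3: λ₃ = 16.02π²/3.105² ≈ 16.4 (9× faster decay)
As t → ∞, higher modes decay exponentially faster. The n=1 mode dominates: θ ~ c₁ sin(πx/3.105) e^{-λ₁t}.
Decay rate: λ₁ = 1.78π²/3.105² ≈ 1.822.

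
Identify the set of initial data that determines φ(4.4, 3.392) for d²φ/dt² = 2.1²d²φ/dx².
Domain of dependence: [-2.7232, 11.5232]. Signals travel at speed 2.1, so data within |x - 4.4| ≤ 2.1·3.392 = 7.1232 can reach the point.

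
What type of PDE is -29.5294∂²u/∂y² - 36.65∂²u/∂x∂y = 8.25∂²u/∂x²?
Rewriting in standard form: -8.25∂²u/∂x² - 36.65∂²u/∂x∂y - 29.5294∂²u/∂y² = 0. With A = -8.25, B = -36.65, C = -29.5294, the discriminant is 368.7523. This is a hyperbolic PDE.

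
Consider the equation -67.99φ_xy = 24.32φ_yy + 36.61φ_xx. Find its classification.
Rewriting in standard form: -36.61φ_xx - 67.99φ_xy - 24.32φ_yy = 0. Hyperbolic. (A = -36.61, B = -67.99, C = -24.32 gives B² - 4AC = 1061.2193.)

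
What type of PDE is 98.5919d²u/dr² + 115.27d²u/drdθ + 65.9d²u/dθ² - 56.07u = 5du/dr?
Rewriting in standard form: 98.5919d²u/dr² + 115.27d²u/drdθ + 65.9d²u/dθ² - 5du/dr - 56.07u = 0. With A = 98.5919, B = 115.27, C = 65.9, the discriminant is -12701.65194. This is an elliptic PDE.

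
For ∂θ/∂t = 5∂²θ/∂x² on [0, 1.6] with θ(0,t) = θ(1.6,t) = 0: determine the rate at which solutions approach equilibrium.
Eigenvalues: λₙ = 5n²π²/1.6².
First three modes:
  n=1: λ₁ = 5π²/1.6² ≈ 19.277
  n=2: λ₂ = 20π²/1.6² ≈ 77.106 (4× faster decay)
  n=3: λ₃ = 45π²/1.6² ≈ 173.489 (9× faster decay)
As t → ∞, higher modes decay exponentially faster. The n=1 mode dominates: θ ~ c₁ sin(πx/1.6) e^{-λ₁t}.
Decay rate: λ₁ = 5π²/1.6² ≈ 19.277.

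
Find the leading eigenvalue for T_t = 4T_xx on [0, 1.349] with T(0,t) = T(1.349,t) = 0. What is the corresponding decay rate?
Eigenvalues: λₙ = 4n²π²/1.349².
First three modes:
  n=1: λ₁ = 4π²/1.349² ≈ 21.694
  n=2: λ₂ = 16π²/1.349² ≈ 86.775 (4× faster decay)
  n=3: λ₃ = 36π²/1.349² ≈ 195.244 (9× faster decay)
As t → ∞, higher modes decay exponentially faster. The n=1 mode dominates: T ~ c₁ sin(πx/1.349) e^{-λ₁t}.
Decay rate: λ₁ = 4π²/1.349² ≈ 21.694.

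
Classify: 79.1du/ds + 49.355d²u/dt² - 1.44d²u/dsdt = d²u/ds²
Rewriting in standard form: -d²u/ds² - 1.44d²u/dsdt + 49.355d²u/dt² + 79.1du/ds = 0. Hyperbolic (discriminant = 199.4936).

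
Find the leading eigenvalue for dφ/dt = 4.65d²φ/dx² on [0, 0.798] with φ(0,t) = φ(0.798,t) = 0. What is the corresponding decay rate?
Eigenvalues: λₙ = 4.65n²π²/0.798².
First three modes:
  n=1: λ₁ = 4.65π²/0.798² ≈ 72.069
  n=2: λ₂ = 18.6π²/0.798² ≈ 288.275 (4× faster decay)
  n=3: λ₃ = 41.85π²/0.798² ≈ 648.619 (9× faster decay)
As t → ∞, higher modes decay exponentially faster. The n=1 mode dominates: φ ~ c₁ sin(πx/0.798) e^{-λ₁t}.
Decay rate: λ₁ = 4.65π²/0.798² ≈ 72.069.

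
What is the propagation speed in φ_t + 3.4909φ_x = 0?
Speed = 3.4909. Information travels along x - 3.4909t = const (rightward).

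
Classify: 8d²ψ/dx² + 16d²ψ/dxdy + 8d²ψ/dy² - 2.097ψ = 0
Parabolic (discriminant = 0).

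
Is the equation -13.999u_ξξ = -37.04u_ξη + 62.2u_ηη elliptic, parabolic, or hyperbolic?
Rewriting in standard form: -13.999u_ξξ + 37.04u_ξη - 62.2u_ηη = 0. Computing B² - 4AC with A = -13.999, B = 37.04, C = -62.2: discriminant = -2110.9896 (negative). Answer: elliptic.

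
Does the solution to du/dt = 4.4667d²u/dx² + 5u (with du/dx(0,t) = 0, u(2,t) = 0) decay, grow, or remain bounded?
u grows unboundedly. Reaction dominates diffusion (r=5 > κπ²/(4L²)≈2.76); solution grows exponentially.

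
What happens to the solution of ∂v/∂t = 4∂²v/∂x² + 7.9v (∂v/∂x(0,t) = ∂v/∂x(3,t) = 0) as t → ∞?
v grows unboundedly. With Neumann BCs the constant mode has diffusion eigenvalue 0, so any r > 0 makes it grow like e^(7.9t); solution grows exponentially.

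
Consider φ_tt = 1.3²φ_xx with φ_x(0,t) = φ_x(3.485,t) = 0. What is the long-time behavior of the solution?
As t → ∞, φ oscillates about a mean that drifts linearly in t (generically unbounded; no decay). There is no damping, so the nonconstant modes persist as standing waves (energy conserved, no decay). But with Neumann conditions at both ends the constant mode has eigenvalue 0: the spatial mean M(t) of φ satisfies M'' = 0, so M(t) = M(0) + M'(0)·t. Unless the initial velocity has zero mean (∫φ_t(x,0)dx = 0), the solution grows linearly in t (unbounded, though not exponentially); if it does have zero mean, the solution stays bounded and simply oscillates.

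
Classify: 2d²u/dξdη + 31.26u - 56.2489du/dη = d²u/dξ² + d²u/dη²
Rewriting in standard form: -d²u/dξ² + 2d²u/dξdη - d²u/dη² - 56.2489du/dη + 31.26u = 0. Parabolic (discriminant = 0).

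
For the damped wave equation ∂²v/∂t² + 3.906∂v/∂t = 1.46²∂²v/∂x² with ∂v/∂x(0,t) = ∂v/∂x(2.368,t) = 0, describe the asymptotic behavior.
v → constant (steady state). Damping (γ=3.906) dissipates the nonconstant modes; with Neumann BCs the spatial average obeys M''+γM'=0 and tends to a finite limit.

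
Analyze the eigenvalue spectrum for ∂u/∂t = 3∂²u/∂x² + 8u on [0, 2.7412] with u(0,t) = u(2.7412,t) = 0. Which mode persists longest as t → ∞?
Eigenvalues: λₙ = 3n²π²/2.7412² - 8.
First three modes:
  n=1: λ₁ = 3π²/2.7412² - 8 ≈ -4.06
  n=2: λ₂ = 12π²/2.7412² - 8 ≈ 7.762
  n=3: λ₃ = 27π²/2.7412² - 8 ≈ 27.464
Since 3π²/2.7412² ≈ 3.94 < 8, λ₁ < 0.
The n=1 mode grows fastest (−λₙ is largest for n=1) → dominates.
Asymptotic: u ~ c₁ sin(πx/2.7412) e^{4.06t} (exponential growth at rate −λ₁ ≈ 4.06).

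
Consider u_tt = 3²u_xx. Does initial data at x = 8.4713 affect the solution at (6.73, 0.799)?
Yes. The domain of dependence is [4.333, 9.127], and 8.4713 ∈ [4.333, 9.127].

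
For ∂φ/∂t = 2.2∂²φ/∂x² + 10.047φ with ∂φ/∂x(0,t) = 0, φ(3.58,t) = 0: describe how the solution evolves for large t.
φ grows unboundedly. Reaction dominates diffusion (r=10.047 > κπ²/(4L²)≈0.42); solution grows exponentially.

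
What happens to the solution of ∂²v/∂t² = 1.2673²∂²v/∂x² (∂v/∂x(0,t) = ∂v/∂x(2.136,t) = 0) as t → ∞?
v oscillates about a mean that drifts linearly in t (generically unbounded; no decay). There is no damping, so the nonconstant modes persist as standing waves (energy conserved, no decay). But with Neumann conditions at both ends the constant mode has eigenvalue 0: the spatial mean M(t) of v satisfies M'' = 0, so M(t) = M(0) + M'(0)·t. Unless the initial velocity has zero mean (∫v_t(x,0)dx = 0), the solution grows linearly in t (unbounded, though not exponentially); if it does have zero mean, the solution stays bounded and simply oscillates.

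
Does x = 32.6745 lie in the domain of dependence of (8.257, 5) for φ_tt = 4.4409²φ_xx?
No. The domain of dependence is [-13.9475, 30.4615], and 32.6745 is outside this interval.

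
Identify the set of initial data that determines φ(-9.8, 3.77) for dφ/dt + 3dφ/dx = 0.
A single point: x = -21.11. The characteristic through (-9.8, 3.77) is x - 3t = const, so x = -9.8 - 3·3.77 = -21.11.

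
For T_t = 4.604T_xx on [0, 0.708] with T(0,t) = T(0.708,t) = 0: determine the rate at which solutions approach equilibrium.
Eigenvalues: λₙ = 4.604n²π²/0.708².
First three modes:
  n=1: λ₁ = 4.604π²/0.708² ≈ 90.65
  n=2: λ₂ = 18.416π²/0.708² ≈ 362.601 (4× faster decay)
  n=3: λ₃ = 41.436π²/0.708² ≈ 815.851 (9× faster decay)
As t → ∞, higher modes decay exponentially faster. The n=1 mode dominates: T ~ c₁ sin(πx/0.708) e^{-λ₁t}.
Decay rate: λ₁ = 4.604π²/0.708² ≈ 90.65.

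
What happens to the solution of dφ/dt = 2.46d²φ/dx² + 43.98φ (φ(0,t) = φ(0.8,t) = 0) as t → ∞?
φ grows unboundedly. Reaction dominates diffusion (r=43.98 > κπ²/L²≈37.94); solution grows exponentially.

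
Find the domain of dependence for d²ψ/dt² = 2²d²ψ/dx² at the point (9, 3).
Domain of dependence: [3, 15]. Signals travel at speed 2, so data within |x - 9| ≤ 2·3 = 6 can reach the point.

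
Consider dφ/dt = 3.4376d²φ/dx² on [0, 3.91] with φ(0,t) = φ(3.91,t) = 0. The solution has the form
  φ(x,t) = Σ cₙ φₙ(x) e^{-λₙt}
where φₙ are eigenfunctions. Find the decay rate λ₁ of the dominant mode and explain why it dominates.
Eigenvalues: λₙ = 3.4376n²π²/3.91².
First three modes:
  n=1: λ₁ = 3.4376π²/3.91² ≈ 2.219
  n=2: λ₂ = 13.7504π²/3.91² ≈ 8.877 (4× faster decay)
  n=3: λ₃ = 30.9384π²/3.91² ≈ 19.973 (9× faster decay)
As t → ∞, higher modes decay exponentially faster. The n=1 mode dominates: φ ~ c₁ sin(πx/3.91) e^{-λ₁t}.
Decay rate: λ₁ = 3.4376π²/3.91² ≈ 2.219.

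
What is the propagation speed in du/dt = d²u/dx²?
Infinite. The heat equation is parabolic, not hyperbolic, so disturbances propagate instantly.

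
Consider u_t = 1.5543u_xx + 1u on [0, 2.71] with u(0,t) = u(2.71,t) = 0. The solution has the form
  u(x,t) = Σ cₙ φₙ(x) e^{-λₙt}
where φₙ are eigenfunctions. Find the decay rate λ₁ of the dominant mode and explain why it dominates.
Eigenvalues: λₙ = 1.5543n²π²/2.71² - 1.
First three modes:
  n=1: λ₁ = 1.5543π²/2.71² - 1 ≈ 1.089
  n=2: λ₂ = 6.2172π²/2.71² - 1 ≈ 7.355
  n=3: λ₃ = 13.9887π²/2.71² - 1 ≈ 17.799
Since 1.5543π²/2.71² ≈ 2.089 > 1, all λₙ > 0.
The n=1 mode decays slowest → dominates as t → ∞.
Asymptotic: u ~ c₁ sin(πx/2.71) e^{-λ₁t} with decay rate λ₁ ≈ 1.089.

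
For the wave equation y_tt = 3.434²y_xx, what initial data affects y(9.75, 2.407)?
Domain of dependence: [1.484362, 18.015638]. Signals travel at speed 3.434, so data within |x - 9.75| ≤ 3.434·2.407 = 8.265638 can reach the point.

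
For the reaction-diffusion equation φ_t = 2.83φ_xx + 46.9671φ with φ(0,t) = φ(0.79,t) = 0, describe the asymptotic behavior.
φ grows unboundedly. Reaction dominates diffusion (r=46.9671 > κπ²/L²≈44.75); solution grows exponentially.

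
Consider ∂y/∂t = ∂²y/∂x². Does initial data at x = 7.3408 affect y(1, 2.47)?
Yes, for any finite x. The heat equation has infinite propagation speed, so all initial data affects all points at any t > 0.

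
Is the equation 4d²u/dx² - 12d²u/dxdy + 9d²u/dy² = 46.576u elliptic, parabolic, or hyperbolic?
Rewriting in standard form: 4d²u/dx² - 12d²u/dxdy + 9d²u/dy² - 46.576u = 0. Computing B² - 4AC with A = 4, B = -12, C = 9: discriminant = 0 (zero). Answer: parabolic.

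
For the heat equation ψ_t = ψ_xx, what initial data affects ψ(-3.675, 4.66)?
The entire real line. The heat equation has infinite propagation speed: any initial disturbance instantly affects all points (though exponentially small far away).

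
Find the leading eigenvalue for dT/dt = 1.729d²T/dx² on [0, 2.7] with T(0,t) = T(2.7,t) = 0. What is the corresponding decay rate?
Eigenvalues: λₙ = 1.729n²π²/2.7².
First three modes:
  n=1: λ₁ = 1.729π²/2.7² ≈ 2.341
  n=2: λ₂ = 6.916π²/2.7² ≈ 9.363 (4× faster decay)
  n=3: λ₃ = 15.561π²/2.7² ≈ 21.067 (9× faster decay)
As t → ∞, higher modes decay exponentially faster. The n=1 mode dominates: T ~ c₁ sin(πx/2.7) e^{-λ₁t}.
Decay rate: λ₁ = 1.729π²/2.7² ≈ 2.341.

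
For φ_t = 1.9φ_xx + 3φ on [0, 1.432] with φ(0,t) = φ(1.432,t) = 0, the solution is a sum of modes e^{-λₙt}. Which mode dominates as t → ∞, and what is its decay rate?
Eigenvalues: λₙ = 1.9n²π²/1.432² - 3.
First three modes:
  n=1: λ₁ = 1.9π²/1.432² - 3 ≈ 6.145
  n=2: λ₂ = 7.6π²/1.432² - 3 ≈ 33.579
  n=3: λ₃ = 17.1π²/1.432² - 3 ≈ 79.302
Since 1.9π²/1.432² ≈ 9.145 > 3, all λₙ > 0.
The n=1 mode decays slowest → dominates as t → ∞.
Asymptotic: φ ~ c₁ sin(πx/1.432) e^{-λ₁t} with decay rate λ₁ ≈ 6.145.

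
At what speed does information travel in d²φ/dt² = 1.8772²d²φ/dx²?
Speed = 1.8772. Information travels along characteristics x = x₀ ± 1.8772t.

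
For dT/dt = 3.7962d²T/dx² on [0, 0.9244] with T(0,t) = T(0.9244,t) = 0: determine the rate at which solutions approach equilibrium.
Eigenvalues: λₙ = 3.7962n²π²/0.9244².
First three modes:
  n=1: λ₁ = 3.7962π²/0.9244² ≈ 43.846
  n=2: λ₂ = 15.1848π²/0.9244² ≈ 175.384 (4× faster decay)
  n=3: λ₃ = 34.1658π²/0.9244² ≈ 394.613 (9× faster decay)
As t → ∞, higher modes decay exponentially faster. The n=1 mode dominates: T ~ c₁ sin(πx/0.9244) e^{-λ₁t}.
Decay rate: λ₁ = 3.7962π²/0.9244² ≈ 43.846.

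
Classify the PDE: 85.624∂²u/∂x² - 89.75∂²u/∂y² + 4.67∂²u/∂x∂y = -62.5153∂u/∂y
Rewriting in standard form: 85.624∂²u/∂x² + 4.67∂²u/∂x∂y - 89.75∂²u/∂y² + 62.5153∂u/∂y = 0. A = 85.624, B = 4.67, C = -89.75. Discriminant B² - 4AC = 30760.8249. Since 30760.8249 > 0, hyperbolic.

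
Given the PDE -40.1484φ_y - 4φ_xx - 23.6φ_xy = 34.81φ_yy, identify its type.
Rewriting in standard form: -4φ_xx - 23.6φ_xy - 34.81φ_yy - 40.1484φ_y = 0. The second-order coefficients are A = -4, B = -23.6, C = -34.81. Since B² - 4AC = 0 = 0, this is a parabolic PDE.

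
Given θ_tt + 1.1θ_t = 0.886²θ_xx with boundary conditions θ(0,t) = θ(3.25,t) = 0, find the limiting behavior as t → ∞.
θ → 0. Damping (γ=1.1) dissipates energy; oscillations decay exponentially.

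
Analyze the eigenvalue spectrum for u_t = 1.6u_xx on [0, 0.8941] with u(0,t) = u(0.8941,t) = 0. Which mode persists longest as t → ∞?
Eigenvalues: λₙ = 1.6n²π²/0.8941².
First three modes:
  n=1: λ₁ = 1.6π²/0.8941² ≈ 19.754
  n=2: λ₂ = 6.4π²/0.8941² ≈ 79.015 (4× faster decay)
  n=3: λ₃ = 14.4π²/0.8941² ≈ 177.783 (9× faster decay)
As t → ∞, higher modes decay exponentially faster. The n=1 mode dominates: u ~ c₁ sin(πx/0.8941) e^{-λ₁t}.
Decay rate: λ₁ = 1.6π²/0.8941² ≈ 19.754.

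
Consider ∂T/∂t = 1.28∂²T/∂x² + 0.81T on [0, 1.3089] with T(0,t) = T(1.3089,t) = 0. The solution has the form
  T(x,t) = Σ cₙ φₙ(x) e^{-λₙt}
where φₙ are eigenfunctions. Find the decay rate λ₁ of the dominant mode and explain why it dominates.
Eigenvalues: λₙ = 1.28n²π²/1.3089² - 0.81.
First three modes:
  n=1: λ₁ = 1.28π²/1.3089² - 0.81 ≈ 6.564
  n=2: λ₂ = 5.12π²/1.3089² - 0.81 ≈ 28.686
  n=3: λ₃ = 11.52π²/1.3089² - 0.81 ≈ 65.555
Since 1.28π²/1.3089² ≈ 7.374 > 0.81, all λₙ > 0.
The n=1 mode decays slowest → dominates as t → ∞.
Asymptotic: T ~ c₁ sin(πx/1.3089) e^{-λ₁t} with decay rate λ₁ ≈ 6.564.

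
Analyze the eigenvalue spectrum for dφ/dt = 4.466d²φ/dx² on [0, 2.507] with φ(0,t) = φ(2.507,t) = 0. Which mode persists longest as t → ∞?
Eigenvalues: λₙ = 4.466n²π²/2.507².
First three modes:
  n=1: λ₁ = 4.466π²/2.507² ≈ 7.013
  n=2: λ₂ = 17.864π²/2.507² ≈ 28.052 (4× faster decay)
  n=3: λ₃ = 40.194π²/2.507² ≈ 63.118 (9× faster decay)
As t → ∞, higher modes decay exponentially faster. The n=1 mode dominates: φ ~ c₁ sin(πx/2.507) e^{-λ₁t}.
Decay rate: λ₁ = 4.466π²/2.507² ≈ 7.013.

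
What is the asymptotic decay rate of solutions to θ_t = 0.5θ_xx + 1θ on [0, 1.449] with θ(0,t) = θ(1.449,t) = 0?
Eigenvalues: λₙ = 0.5n²π²/1.449² - 1.
First three modes:
  n=1: λ₁ = 0.5π²/1.449² - 1 ≈ 1.35
  n=2: λ₂ = 2π²/1.449² - 1 ≈ 8.401
  n=3: λ₃ = 4.5π²/1.449² - 1 ≈ 20.153
Since 0.5π²/1.449² ≈ 2.35 > 1, all λₙ > 0.
The n=1 mode decays slowest → dominates as t → ∞.
Asymptotic: θ ~ c₁ sin(πx/1.449) e^{-λ₁t} with decay rate λ₁ ≈ 1.35.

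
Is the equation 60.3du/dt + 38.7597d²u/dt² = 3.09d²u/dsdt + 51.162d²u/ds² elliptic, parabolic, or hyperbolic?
Rewriting in standard form: -51.162d²u/ds² - 3.09d²u/dsdt + 38.7597d²u/dt² + 60.3du/dt = 0. Computing B² - 4AC with A = -51.162, B = -3.09, C = 38.7597: discriminant = 7941.6431856 (positive). Answer: hyperbolic.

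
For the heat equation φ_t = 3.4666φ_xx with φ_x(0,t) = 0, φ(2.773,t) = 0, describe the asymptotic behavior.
φ → 0. Heat escapes through the Dirichlet boundary.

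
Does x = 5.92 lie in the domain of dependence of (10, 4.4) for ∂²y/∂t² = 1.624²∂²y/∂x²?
Yes. The domain of dependence is [2.8544, 17.1456], and 5.92 ∈ [2.8544, 17.1456].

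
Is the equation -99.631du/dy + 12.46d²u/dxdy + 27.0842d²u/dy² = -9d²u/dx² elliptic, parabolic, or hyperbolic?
Rewriting in standard form: 9d²u/dx² + 12.46d²u/dxdy + 27.0842d²u/dy² - 99.631du/dy = 0. Computing B² - 4AC with A = 9, B = 12.46, C = 27.0842: discriminant = -819.7796 (negative). Answer: elliptic.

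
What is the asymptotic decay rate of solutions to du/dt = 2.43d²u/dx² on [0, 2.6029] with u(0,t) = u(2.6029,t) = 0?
Eigenvalues: λₙ = 2.43n²π²/2.6029².
First three modes:
  n=1: λ₁ = 2.43π²/2.6029² ≈ 3.54
  n=2: λ₂ = 9.72π²/2.6029² ≈ 14.16 (4× faster decay)
  n=3: λ₃ = 21.87π²/2.6029² ≈ 31.859 (9× faster decay)
As t → ∞, higher modes decay exponentially faster. The n=1 mode dominates: u ~ c₁ sin(πx/2.6029) e^{-λ₁t}.
Decay rate: λ₁ = 2.43π²/2.6029² ≈ 3.54.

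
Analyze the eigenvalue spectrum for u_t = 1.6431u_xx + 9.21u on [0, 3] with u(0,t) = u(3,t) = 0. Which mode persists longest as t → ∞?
Eigenvalues: λₙ = 1.6431n²π²/3² - 9.21.
First three modes:
  n=1: λ₁ = 1.6431π²/3² - 9.21 ≈ -7.408
  n=2: λ₂ = 6.5724π²/3² - 9.21 ≈ -2.003
  n=3: λ₃ = 14.7879π²/3² - 9.21 ≈ 7.007
Since 1.6431π²/3² ≈ 1.802 < 9.21, λ₁ < 0.
The n=1 mode grows fastest (−λₙ is largest for n=1) → dominates.
Asymptotic: u ~ c₁ sin(πx/3) e^{7.408t} (exponential growth at rate −λ₁ ≈ 7.408).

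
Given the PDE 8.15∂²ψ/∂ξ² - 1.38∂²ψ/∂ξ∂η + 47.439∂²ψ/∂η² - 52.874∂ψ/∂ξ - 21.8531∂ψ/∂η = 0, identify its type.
The second-order coefficients are A = 8.15, B = -1.38, C = 47.439. Since B² - 4AC = -1544.607 < 0, this is an elliptic PDE.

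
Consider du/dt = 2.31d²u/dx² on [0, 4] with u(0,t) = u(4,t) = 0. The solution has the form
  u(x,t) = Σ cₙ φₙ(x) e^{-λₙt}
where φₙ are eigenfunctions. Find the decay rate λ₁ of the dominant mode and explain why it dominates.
Eigenvalues: λₙ = 2.31n²π²/4².
First three modes:
  n=1: λ₁ = 2.31π²/4² ≈ 1.425
  n=2: λ₂ = 9.24π²/4² ≈ 5.7 (4× faster decay)
  n=3: λ₃ = 20.79π²/4² ≈ 12.824 (9× faster decay)
As t → ∞, higher modes decay exponentially faster. The n=1 mode dominates: u ~ c₁ sin(πx/4) e^{-λ₁t}.
Decay rate: λ₁ = 2.31π²/4² ≈ 1.425.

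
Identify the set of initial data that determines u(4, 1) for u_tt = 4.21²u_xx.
Domain of dependence: [-0.21, 8.21]. Signals travel at speed 4.21, so data within |x - 4| ≤ 4.21·1 = 4.21 can reach the point.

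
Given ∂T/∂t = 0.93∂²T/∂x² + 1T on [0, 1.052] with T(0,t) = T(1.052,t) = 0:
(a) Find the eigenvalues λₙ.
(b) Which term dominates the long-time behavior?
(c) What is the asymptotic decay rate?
Eigenvalues: λₙ = 0.93n²π²/1.052² - 1.
First three modes:
  n=1: λ₁ = 0.93π²/1.052² - 1 ≈ 7.294
  n=2: λ₂ = 3.72π²/1.052² - 1 ≈ 32.175
  n=3: λ₃ = 8.37π²/1.052² - 1 ≈ 73.644
Since 0.93π²/1.052² ≈ 8.294 > 1, all λₙ > 0.
The n=1 mode decays slowest → dominates as t → ∞.
Asymptotic: T ~ c₁ sin(πx/1.052) e^{-λ₁t} with decay rate λ₁ ≈ 7.294.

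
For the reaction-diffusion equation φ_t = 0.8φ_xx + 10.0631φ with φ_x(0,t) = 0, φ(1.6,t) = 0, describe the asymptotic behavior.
φ grows unboundedly. Reaction dominates diffusion (r=10.0631 > κπ²/(4L²)≈0.77); solution grows exponentially.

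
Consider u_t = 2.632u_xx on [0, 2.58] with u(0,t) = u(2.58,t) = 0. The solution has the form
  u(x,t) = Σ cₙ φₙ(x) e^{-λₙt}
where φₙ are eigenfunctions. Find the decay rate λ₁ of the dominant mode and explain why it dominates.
Eigenvalues: λₙ = 2.632n²π²/2.58².
First three modes:
  n=1: λ₁ = 2.632π²/2.58² ≈ 3.903
  n=2: λ₂ = 10.528π²/2.58² ≈ 15.61 (4× faster decay)
  n=3: λ₃ = 23.688π²/2.58² ≈ 35.123 (9× faster decay)
As t → ∞, higher modes decay exponentially faster. The n=1 mode dominates: u ~ c₁ sin(πx/2.58) e^{-λ₁t}.
Decay rate: λ₁ = 2.632π²/2.58² ≈ 3.903.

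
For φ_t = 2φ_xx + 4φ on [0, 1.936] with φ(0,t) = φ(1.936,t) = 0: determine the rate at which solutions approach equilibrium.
Eigenvalues: λₙ = 2n²π²/1.936² - 4.
First three modes:
  n=1: λ₁ = 2π²/1.936² - 4 ≈ 1.266
  n=2: λ₂ = 8π²/1.936² - 4 ≈ 17.066
  n=3: λ₃ = 18π²/1.936² - 4 ≈ 43.398
Since 2π²/1.936² ≈ 5.266 > 4, all λₙ > 0.
The n=1 mode decays slowest → dominates as t → ∞.
Asymptotic: φ ~ c₁ sin(πx/1.936) e^{-λ₁t} with decay rate λ₁ ≈ 1.266.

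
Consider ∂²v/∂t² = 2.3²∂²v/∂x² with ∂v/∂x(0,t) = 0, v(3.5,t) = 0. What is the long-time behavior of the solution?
As t → ∞, v oscillates (no decay). Energy is conserved; the solution oscillates indefinitely as standing waves.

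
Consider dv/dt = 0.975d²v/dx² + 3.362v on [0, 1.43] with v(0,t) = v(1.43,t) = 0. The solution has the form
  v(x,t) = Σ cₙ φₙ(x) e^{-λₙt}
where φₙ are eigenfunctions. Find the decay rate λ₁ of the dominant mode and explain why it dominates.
Eigenvalues: λₙ = 0.975n²π²/1.43² - 3.362.
First three modes:
  n=1: λ₁ = 0.975π²/1.43² - 3.362 ≈ 1.344
  n=2: λ₂ = 3.9π²/1.43² - 3.362 ≈ 15.461
  n=3: λ₃ = 8.775π²/1.43² - 3.362 ≈ 38.99
Since 0.975π²/1.43² ≈ 4.706 > 3.362, all λₙ > 0.
The n=1 mode decays slowest → dominates as t → ∞.
Asymptotic: v ~ c₁ sin(πx/1.43) e^{-λ₁t} with decay rate λ₁ ≈ 1.344.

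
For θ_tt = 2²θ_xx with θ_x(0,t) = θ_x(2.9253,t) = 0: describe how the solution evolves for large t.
θ oscillates about a mean that drifts linearly in t (generically unbounded; no decay). There is no damping, so the nonconstant modes persist as standing waves (energy conserved, no decay). But with Neumann conditions at both ends the constant mode has eigenvalue 0: the spatial mean M(t) of θ satisfies M'' = 0, so M(t) = M(0) + M'(0)·t. Unless the initial velocity has zero mean (∫θ_t(x,0)dx = 0), the solution grows linearly in t (unbounded, though not exponentially); if it does have zero mean, the solution stays bounded and simply oscillates.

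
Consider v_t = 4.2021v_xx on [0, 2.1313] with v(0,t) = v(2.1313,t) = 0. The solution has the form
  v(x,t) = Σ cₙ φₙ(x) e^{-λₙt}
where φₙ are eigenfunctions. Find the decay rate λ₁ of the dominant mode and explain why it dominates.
Eigenvalues: λₙ = 4.2021n²π²/2.1313².
First three modes:
  n=1: λ₁ = 4.2021π²/2.1313² ≈ 9.13
  n=2: λ₂ = 16.8084π²/2.1313² ≈ 36.521 (4× faster decay)
  n=3: λ₃ = 37.8189π²/2.1313² ≈ 82.171 (9× faster decay)
As t → ∞, higher modes decay exponentially faster. The n=1 mode dominates: v ~ c₁ sin(πx/2.1313) e^{-λ₁t}.
Decay rate: λ₁ = 4.2021π²/2.1313² ≈ 9.13.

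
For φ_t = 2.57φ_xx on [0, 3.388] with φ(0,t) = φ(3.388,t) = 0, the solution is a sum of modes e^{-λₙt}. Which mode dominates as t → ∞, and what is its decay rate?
Eigenvalues: λₙ = 2.57n²π²/3.388².
First three modes:
  n=1: λ₁ = 2.57π²/3.388² ≈ 2.21
  n=2: λ₂ = 10.28π²/3.388² ≈ 8.839 (4× faster decay)
  n=3: λ₃ = 23.13π²/3.388² ≈ 19.888 (9× faster decay)
As t → ∞, higher modes decay exponentially faster. The n=1 mode dominates: φ ~ c₁ sin(πx/3.388) e^{-λ₁t}.
Decay rate: λ₁ = 2.57π²/3.388² ≈ 2.21.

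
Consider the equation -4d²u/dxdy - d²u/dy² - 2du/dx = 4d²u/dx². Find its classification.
Rewriting in standard form: -4d²u/dx² - 4d²u/dxdy - d²u/dy² - 2du/dx = 0. Parabolic. (A = -4, B = -4, C = -1 gives B² - 4AC = 0.)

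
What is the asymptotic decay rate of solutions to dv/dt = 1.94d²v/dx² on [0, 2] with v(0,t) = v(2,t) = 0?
Eigenvalues: λₙ = 1.94n²π²/2².
First three modes:
  n=1: λ₁ = 1.94π²/2² ≈ 4.787
  n=2: λ₂ = 7.76π²/2² ≈ 19.147 (4× faster decay)
  n=3: λ₃ = 17.46π²/2² ≈ 43.081 (9× faster decay)
As t → ∞, higher modes decay exponentially faster. The n=1 mode dominates: v ~ c₁ sin(πx/2) e^{-λ₁t}.
Decay rate: λ₁ = 1.94π²/2² ≈ 4.787.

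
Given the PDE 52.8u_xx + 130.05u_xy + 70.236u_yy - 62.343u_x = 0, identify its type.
The second-order coefficients are A = 52.8, B = 130.05, C = 70.236. Since B² - 4AC = 2079.1593 > 0, this is a hyperbolic PDE.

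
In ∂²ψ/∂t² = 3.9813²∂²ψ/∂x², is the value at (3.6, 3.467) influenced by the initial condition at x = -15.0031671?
No. The domain of dependence is [-10.2031671, 17.4031671], and -15.0031671 is outside this interval.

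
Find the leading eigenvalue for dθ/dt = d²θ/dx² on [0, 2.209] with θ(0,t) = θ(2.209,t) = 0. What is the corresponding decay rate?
Eigenvalues: λₙ = n²π²/2.209².
First three modes:
  n=1: λ₁ = π²/2.209² ≈ 2.023
  n=2: λ₂ = 4π²/2.209² ≈ 8.09 (4× faster decay)
  n=3: λ₃ = 9π²/2.209² ≈ 18.203 (9× faster decay)
As t → ∞, higher modes decay exponentially faster. The n=1 mode dominates: θ ~ c₁ sin(πx/2.209) e^{-λ₁t}.
Decay rate: λ₁ = π²/2.209² ≈ 2.023.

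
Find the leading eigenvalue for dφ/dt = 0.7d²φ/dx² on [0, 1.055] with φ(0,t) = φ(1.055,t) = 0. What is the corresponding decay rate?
Eigenvalues: λₙ = 0.7n²π²/1.055².
First three modes:
  n=1: λ₁ = 0.7π²/1.055² ≈ 6.207
  n=2: λ₂ = 2.8π²/1.055² ≈ 24.829 (4× faster decay)
  n=3: λ₃ = 6.3π²/1.055² ≈ 55.864 (9× faster decay)
As t → ∞, higher modes decay exponentially faster. The n=1 mode dominates: φ ~ c₁ sin(πx/1.055) e^{-λ₁t}.
Decay rate: λ₁ = 0.7π²/1.055² ≈ 6.207.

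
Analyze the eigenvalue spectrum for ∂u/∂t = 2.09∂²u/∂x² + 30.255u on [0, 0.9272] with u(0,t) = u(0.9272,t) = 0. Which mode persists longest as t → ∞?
Eigenvalues: λₙ = 2.09n²π²/0.9272² - 30.255.
First three modes:
  n=1: λ₁ = 2.09π²/0.9272² - 30.255 ≈ -6.261
  n=2: λ₂ = 8.36π²/0.9272² - 30.255 ≈ 65.72
  n=3: λ₃ = 18.81π²/0.9272² - 30.255 ≈ 185.689
Since 2.09π²/0.9272² ≈ 23.994 < 30.255, λ₁ < 0.
The n=1 mode grows fastest (−λₙ is largest for n=1) → dominates.
Asymptotic: u ~ c₁ sin(πx/0.9272) e^{6.261t} (exponential growth at rate −λ₁ ≈ 6.261).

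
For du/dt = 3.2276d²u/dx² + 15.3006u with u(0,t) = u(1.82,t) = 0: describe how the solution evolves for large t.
u grows unboundedly. Reaction dominates diffusion (r=15.3006 > κπ²/L²≈9.62); solution grows exponentially.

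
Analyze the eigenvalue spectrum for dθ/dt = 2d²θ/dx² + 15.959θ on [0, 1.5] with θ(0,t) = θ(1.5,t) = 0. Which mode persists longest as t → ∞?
Eigenvalues: λₙ = 2n²π²/1.5² - 15.959.
First three modes:
  n=1: λ₁ = 2π²/1.5² - 15.959 ≈ -7.186
  n=2: λ₂ = 8π²/1.5² - 15.959 ≈ 19.133
  n=3: λ₃ = 18π²/1.5² - 15.959 ≈ 62.998
Since 2π²/1.5² ≈ 8.773 < 15.959, λ₁ < 0.
The n=1 mode grows fastest (−λₙ is largest for n=1) → dominates.
Asymptotic: θ ~ c₁ sin(πx/1.5) e^{7.186t} (exponential growth at rate −λ₁ ≈ 7.186).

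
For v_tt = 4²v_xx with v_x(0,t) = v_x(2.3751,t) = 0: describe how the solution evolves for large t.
v oscillates about a mean that drifts linearly in t (generically unbounded; no decay). There is no damping, so the nonconstant modes persist as standing waves (energy conserved, no decay). But with Neumann conditions at both ends the constant mode has eigenvalue 0: the spatial mean M(t) of v satisfies M'' = 0, so M(t) = M(0) + M'(0)·t. Unless the initial velocity has zero mean (∫v_t(x,0)dx = 0), the solution grows linearly in t (unbounded, though not exponentially); if it does have zero mean, the solution stays bounded and simply oscillates.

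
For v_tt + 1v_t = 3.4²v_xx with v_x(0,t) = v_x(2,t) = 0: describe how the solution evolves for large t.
v → constant (steady state). Damping (γ=1) dissipates the nonconstant modes; with Neumann BCs the spatial average obeys M''+γM'=0 and tends to a finite limit.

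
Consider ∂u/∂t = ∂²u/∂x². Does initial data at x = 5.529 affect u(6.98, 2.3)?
Yes, for any finite x. The heat equation has infinite propagation speed, so all initial data affects all points at any t > 0.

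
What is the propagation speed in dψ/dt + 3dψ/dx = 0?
Speed = 3. Information travels along x - 3t = const (rightward).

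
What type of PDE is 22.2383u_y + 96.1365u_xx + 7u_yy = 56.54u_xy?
Rewriting in standard form: 96.1365u_xx - 56.54u_xy + 7u_yy + 22.2383u_y = 0. With A = 96.1365, B = -56.54, C = 7, the discriminant is 504.9496. This is a hyperbolic PDE.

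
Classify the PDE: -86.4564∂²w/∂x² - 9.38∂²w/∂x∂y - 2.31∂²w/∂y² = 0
A = -86.4564, B = -9.38, C = -2.31. Discriminant B² - 4AC = -710.872736. Since -710.872736 < 0, elliptic.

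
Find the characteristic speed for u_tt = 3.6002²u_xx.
Speed = 3.6002. Information travels along characteristics x = x₀ ± 3.6002t.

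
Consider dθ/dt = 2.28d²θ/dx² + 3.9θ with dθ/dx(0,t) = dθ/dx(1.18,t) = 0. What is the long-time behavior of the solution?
As t → ∞, θ grows unboundedly. With Neumann BCs the constant mode has diffusion eigenvalue 0, so any r > 0 makes it grow like e^(3.9t); solution grows exponentially.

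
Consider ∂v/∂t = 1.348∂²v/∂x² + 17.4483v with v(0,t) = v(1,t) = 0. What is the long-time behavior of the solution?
As t → ∞, v grows unboundedly. Reaction dominates diffusion (r=17.4483 > κπ²/L²≈13.3); solution grows exponentially.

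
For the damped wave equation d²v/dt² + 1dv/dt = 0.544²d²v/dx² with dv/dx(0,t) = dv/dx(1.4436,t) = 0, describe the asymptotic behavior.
v → constant (steady state). Damping (γ=1) dissipates the nonconstant modes; with Neumann BCs the spatial average obeys M''+γM'=0 and tends to a finite limit.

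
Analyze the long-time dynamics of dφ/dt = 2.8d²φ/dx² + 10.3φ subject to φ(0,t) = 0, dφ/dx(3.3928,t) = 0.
Long-time behavior: φ grows unboundedly. Reaction dominates diffusion (r=10.3 > κπ²/(4L²)≈0.6); solution grows exponentially.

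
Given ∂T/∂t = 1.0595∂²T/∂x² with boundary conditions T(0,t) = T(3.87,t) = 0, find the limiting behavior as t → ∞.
T → 0. Heat diffuses out through both boundaries.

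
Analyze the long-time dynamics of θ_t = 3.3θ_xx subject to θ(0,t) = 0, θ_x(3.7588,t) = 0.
Long-time behavior: θ → 0. Heat escapes through the Dirichlet boundary.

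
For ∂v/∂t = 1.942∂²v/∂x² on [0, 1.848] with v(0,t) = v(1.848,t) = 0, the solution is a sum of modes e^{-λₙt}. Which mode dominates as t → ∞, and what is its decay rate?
Eigenvalues: λₙ = 1.942n²π²/1.848².
First three modes:
  n=1: λ₁ = 1.942π²/1.848² ≈ 5.612
  n=2: λ₂ = 7.768π²/1.848² ≈ 22.449 (4× faster decay)
  n=3: λ₃ = 17.478π²/1.848² ≈ 50.511 (9× faster decay)
As t → ∞, higher modes decay exponentially faster. The n=1 mode dominates: v ~ c₁ sin(πx/1.848) e^{-λ₁t}.
Decay rate: λ₁ = 1.942π²/1.848² ≈ 5.612.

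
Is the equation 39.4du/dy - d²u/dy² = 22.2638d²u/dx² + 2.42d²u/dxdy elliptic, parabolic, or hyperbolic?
Rewriting in standard form: -22.2638d²u/dx² - 2.42d²u/dxdy - d²u/dy² + 39.4du/dy = 0. Computing B² - 4AC with A = -22.2638, B = -2.42, C = -1: discriminant = -83.1988 (negative). Answer: elliptic.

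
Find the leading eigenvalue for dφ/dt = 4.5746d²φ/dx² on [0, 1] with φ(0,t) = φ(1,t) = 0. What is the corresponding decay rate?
Eigenvalues: λₙ = 4.5746n²π².
First three modes:
  n=1: λ₁ = 4.5746π² ≈ 45.149
  n=2: λ₂ = 18.2984π² ≈ 180.598 (4× faster decay)
  n=3: λ₃ = 41.1714π² ≈ 406.345 (9× faster decay)
As t → ∞, higher modes decay exponentially faster. The n=1 mode dominates: φ ~ c₁ sin(πx) e^{-λ₁t}.
Decay rate: λ₁ = 4.5746π² ≈ 45.149.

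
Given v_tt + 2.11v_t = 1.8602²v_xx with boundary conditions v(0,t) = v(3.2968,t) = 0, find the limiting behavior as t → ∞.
v → 0. Damping (γ=2.11) dissipates energy; oscillations decay exponentially.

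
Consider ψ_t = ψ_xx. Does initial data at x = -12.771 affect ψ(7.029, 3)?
Yes, for any finite x. The heat equation has infinite propagation speed, so all initial data affects all points at any t > 0.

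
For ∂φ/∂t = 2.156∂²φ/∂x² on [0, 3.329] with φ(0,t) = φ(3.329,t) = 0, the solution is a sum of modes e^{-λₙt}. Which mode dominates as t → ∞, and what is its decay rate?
Eigenvalues: λₙ = 2.156n²π²/3.329².
First three modes:
  n=1: λ₁ = 2.156π²/3.329² ≈ 1.92
  n=2: λ₂ = 8.624π²/3.329² ≈ 7.68 (4× faster decay)
  n=3: λ₃ = 19.404π²/3.329² ≈ 17.281 (9× faster decay)
As t → ∞, higher modes decay exponentially faster. The n=1 mode dominates: φ ~ c₁ sin(πx/3.329) e^{-λ₁t}.
Decay rate: λ₁ = 2.156π²/3.329² ≈ 1.92.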